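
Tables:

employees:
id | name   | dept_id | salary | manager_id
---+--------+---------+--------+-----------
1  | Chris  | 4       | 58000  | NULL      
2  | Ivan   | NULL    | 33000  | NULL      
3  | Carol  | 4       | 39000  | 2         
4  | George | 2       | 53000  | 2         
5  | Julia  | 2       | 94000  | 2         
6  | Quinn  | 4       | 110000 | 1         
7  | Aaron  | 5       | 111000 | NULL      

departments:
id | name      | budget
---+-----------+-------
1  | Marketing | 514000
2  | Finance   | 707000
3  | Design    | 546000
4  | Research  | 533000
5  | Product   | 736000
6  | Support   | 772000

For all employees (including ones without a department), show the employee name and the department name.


LEFT JOIN keeps every row from employees (the left table); where dept_id has no match in departments, the department columns become NULL. Walk through each employee:
  - employee 1 (Chris): dept_id=4 -> matches Research
  - employee 2 (Ivan): dept_id=NULL, no match -> kept with NULL
  - employee 3 (Carol): dept_id=4 -> matches Research
  - employee 4 (George): dept_id=2 -> matches Finance
  - employee 5 (Julia): dept_id=2 -> matches Finance
  - employee 6 (Quinn): dept_id=4 -> matches Research
  - employee 7 (Aaron): dept_id=5 -> matches Product
All 7 rows appear; 1 has NULL department.

SQL:
SELECT a.name, b.name AS department
FROM employees a
LEFT JOIN departments b ON a.dept_id = b.id

Result:
name   | department
-------+-----------
Chris  | Research  
Ivan   | NULL      
Carol  | Research  
George | Finance   
Julia  | Finance   
Quinn  | Research  
Aaron  | Product   


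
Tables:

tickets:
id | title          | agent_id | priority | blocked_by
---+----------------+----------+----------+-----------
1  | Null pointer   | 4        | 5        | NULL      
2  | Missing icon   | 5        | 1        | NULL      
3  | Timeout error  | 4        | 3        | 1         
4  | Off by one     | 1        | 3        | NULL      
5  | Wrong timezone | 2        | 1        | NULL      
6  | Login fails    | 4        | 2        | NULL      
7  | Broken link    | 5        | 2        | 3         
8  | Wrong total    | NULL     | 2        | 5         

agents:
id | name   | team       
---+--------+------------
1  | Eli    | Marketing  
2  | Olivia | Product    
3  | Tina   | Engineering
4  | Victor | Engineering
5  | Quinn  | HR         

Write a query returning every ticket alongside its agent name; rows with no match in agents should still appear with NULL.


LEFT JOIN keeps every row from tickets (the left table); where agent_id has no match in agents, the agent columns become NULL. Walk through each ticket:
  - ticket 1 (Null pointer): agent_id=4 -> matches Victor
  - ticket 2 (Missing icon): agent_id=5 -> matches Quinn
  - ticket 3 (Timeout error): agent_id=4 -> matches Victor
  - ticket 4 (Off by one): agent_id=1 -> matches Eli
  - ticket 5 (Wrong timezone): agent_id=2 -> matches Olivia
  - ticket 6 (Login fails): agent_id=4 -> matches Victor
  - ticket 7 (Broken link): agent_id=5 -> matches Quinn
  - ticket 8 (Wrong total): agent_id=NULL, no match -> kept with NULL
All 8 rows appear; 1 has NULL agent.

SQL:
SELECT a.title, b.name AS agent
FROM tickets a
LEFT JOIN agents b ON a.agent_id = b.id

Result:
title          | agent 
---------------+-------
Null pointer   | Victor
Missing icon   | Quinn 
Timeout error  | Victor
Off by one     | Eli   
Wrong timezone | Olivia
Login fails    | Victor
Broken link    | Quinn 
Wrong total    | NULL  


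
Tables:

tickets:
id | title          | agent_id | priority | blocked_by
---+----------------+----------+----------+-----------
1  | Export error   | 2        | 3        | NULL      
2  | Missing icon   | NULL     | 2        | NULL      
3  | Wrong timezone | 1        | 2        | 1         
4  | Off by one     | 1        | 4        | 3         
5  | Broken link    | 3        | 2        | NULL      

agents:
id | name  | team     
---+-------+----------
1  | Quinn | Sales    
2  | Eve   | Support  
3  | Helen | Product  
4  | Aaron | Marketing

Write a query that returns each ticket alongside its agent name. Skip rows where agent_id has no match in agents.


INNER JOIN keeps only tickets rows whose agent_id matches an id in agents. Walk through each ticket:
  - ticket 1 (Export error): agent_id=2 -> matches Eve
  - ticket 2 (Missing icon): agent_id=NULL, no match -> dropped
  - ticket 3 (Wrong timezone): agent_id=1 -> matches Quinn
  - ticket 4 (Off by one): agent_id=1 -> matches Quinn
  - ticket 5 (Broken link): agent_id=3 -> matches Helen
So 1 of 5 rows is dropped.

SQL:
SELECT a.title, b.name AS agent
FROM tickets a
INNER JOIN agents b ON a.agent_id = b.id

Result:
title          | agent
---------------+------
Export error   | Eve  
Wrong timezone | Quinn
Off by one     | Quinn
Broken link    | Helen


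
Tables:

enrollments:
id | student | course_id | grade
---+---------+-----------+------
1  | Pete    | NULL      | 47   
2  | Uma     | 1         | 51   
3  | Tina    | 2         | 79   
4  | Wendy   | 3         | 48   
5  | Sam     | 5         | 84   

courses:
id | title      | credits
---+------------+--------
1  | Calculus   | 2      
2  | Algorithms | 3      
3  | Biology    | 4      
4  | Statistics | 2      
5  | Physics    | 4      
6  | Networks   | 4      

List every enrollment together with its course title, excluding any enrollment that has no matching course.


INNER JOIN keeps only enrollments rows whose course_id matches an id in courses. Walk through each enrollment:
  - enrollment 1 (Pete): course_id=NULL, no match -> dropped
  - enrollment 2 (Uma): course_id=1 -> matches Calculus
  - enrollment 3 (Tina): course_id=2 -> matches Algorithms
  - enrollment 4 (Wendy): course_id=3 -> matches Biology
  - enrollment 5 (Sam): course_id=5 -> matches Physics
So 1 of 5 rows is dropped.

SQL:
SELECT a.student, b.title AS course
FROM enrollments a
INNER JOIN courses b ON a.course_id = b.id

Result:
student | course    
--------+-----------
Uma     | Calculus  
Tina    | Algorithms
Wendy   | Biology   
Sam     | Physics   


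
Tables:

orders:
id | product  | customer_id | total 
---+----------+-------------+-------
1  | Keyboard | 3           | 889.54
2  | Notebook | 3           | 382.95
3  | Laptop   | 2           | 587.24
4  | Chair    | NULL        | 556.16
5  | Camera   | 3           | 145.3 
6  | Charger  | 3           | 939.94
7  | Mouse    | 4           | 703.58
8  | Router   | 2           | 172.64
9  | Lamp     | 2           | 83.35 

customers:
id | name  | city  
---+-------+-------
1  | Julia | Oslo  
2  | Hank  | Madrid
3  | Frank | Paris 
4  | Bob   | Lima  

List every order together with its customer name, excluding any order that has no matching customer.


INNER JOIN keeps only orders rows whose customer_id matches an id in customers. Walk through each order:
  - order 1 (Keyboard): customer_id=3 -> matches Frank
  - order 2 (Notebook): customer_id=3 -> matches Frank
  - order 3 (Laptop): customer_id=2 -> matches Hank
  - order 4 (Chair): customer_id=NULL, no match -> dropped
  - order 5 (Camera): customer_id=3 -> matches Frank
  - order 6 (Charger): customer_id=3 -> matches Frank
  - order 7 (Mouse): customer_id=4 -> matches Bob
  - order 8 (Router): customer_id=2 -> matches Hank
  - order 9 (Lamp): customer_id=2 -> matches Hank
So 1 of 9 rows is dropped.

SQL:
SELECT a.product, b.name AS customer
FROM orders a
INNER JOIN customers b ON a.customer_id = b.id

Result:
product  | customer
---------+---------
Keyboard | Frank   
Notebook | Frank   
Laptop   | Hank    
Camera   | Frank   
Charger  | Frank   
Mouse    | Bob     
Router   | Hank    
Lamp     | Hank    


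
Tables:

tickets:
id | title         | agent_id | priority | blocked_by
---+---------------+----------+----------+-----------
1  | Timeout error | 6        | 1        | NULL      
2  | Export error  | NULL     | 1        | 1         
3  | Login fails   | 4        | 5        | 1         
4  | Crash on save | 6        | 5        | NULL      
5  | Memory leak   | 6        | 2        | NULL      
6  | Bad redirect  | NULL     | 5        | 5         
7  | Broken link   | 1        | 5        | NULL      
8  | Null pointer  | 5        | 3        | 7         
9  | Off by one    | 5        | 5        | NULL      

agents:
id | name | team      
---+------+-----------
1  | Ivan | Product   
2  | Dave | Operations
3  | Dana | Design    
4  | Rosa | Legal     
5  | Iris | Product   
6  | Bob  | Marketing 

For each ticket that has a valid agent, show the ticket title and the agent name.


INNER JOIN keeps only tickets rows whose agent_id matches an id in agents. Walk through each ticket:
  - ticket 1 (Timeout error): agent_id=6 -> matches Bob
  - ticket 2 (Export error): agent_id=NULL, no match -> dropped
  - ticket 3 (Login fails): agent_id=4 -> matches Rosa
  - ticket 4 (Crash on save): agent_id=6 -> matches Bob
  - ticket 5 (Memory leak): agent_id=6 -> matches Bob
  - ticket 6 (Bad redirect): agent_id=NULL, no match -> dropped
  - ticket 7 (Broken link): agent_id=1 -> matches Ivan
  - ticket 8 (Null pointer): agent_id=5 -> matches Iris
  - ticket 9 (Off by one): agent_id=5 -> matches Iris
So 2 of 9 rows are dropped.

SQL:
SELECT a.title, b.name AS agent
FROM tickets a
INNER JOIN agents b ON a.agent_id = b.id

Result:
title         | agent
--------------+------
Timeout error | Bob  
Login fails   | Rosa 
Crash on save | Bob  
Memory leak   | Bob  
Broken link   | Ivan 
Null pointer  | Iris 
Off by one    | Iris 


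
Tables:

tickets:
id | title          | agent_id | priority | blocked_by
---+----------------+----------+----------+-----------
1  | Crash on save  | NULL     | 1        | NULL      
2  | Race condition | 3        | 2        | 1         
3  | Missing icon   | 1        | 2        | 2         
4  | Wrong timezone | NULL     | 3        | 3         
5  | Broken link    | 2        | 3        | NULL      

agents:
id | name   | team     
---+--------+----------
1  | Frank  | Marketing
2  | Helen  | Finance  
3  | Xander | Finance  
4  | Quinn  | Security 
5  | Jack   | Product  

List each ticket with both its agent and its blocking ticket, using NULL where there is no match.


Two LEFT JOINs from the same base table tickets: one to agents via agent_id, one to tickets itself via blocked_by. Both are LEFT so every ticket is preserved.
Match against agents:
  - ticket 1 (Crash on save): agent_id=NULL, no match -> kept with NULL
  - ticket 2 (Race condition): agent_id=3 -> matches Xander
  - ticket 3 (Missing icon): agent_id=1 -> matches Frank
  - ticket 4 (Wrong timezone): agent_id=NULL, no match -> kept with NULL
  - ticket 5 (Broken link): agent_id=2 -> matches Helen
Match against tickets (self):
  - ticket 1 (Crash on save): blocked_by=NULL -> NULL
  - ticket 2 (Race condition): blocked_by=1 -> Crash on save
  - ticket 3 (Missing icon): blocked_by=2 -> Race condition
  - ticket 4 (Wrong timezone): blocked_by=3 -> Missing icon
  - ticket 5 (Broken link): blocked_by=NULL -> NULL

SQL:
SELECT a.title, b.name AS agent, c.title AS blocked_by
FROM tickets a
LEFT JOIN agents b ON a.agent_id = b.id
LEFT JOIN tickets c ON a.blocked_by = c.id

Result:
title          | agent  | blocked_by    
---------------+--------+---------------
Crash on save  | NULL   | NULL          
Race condition | Xander | Crash on save 
Missing icon   | Frank  | Race condition
Wrong timezone | NULL   | Missing icon  
Broken link    | Helen  | NULL          


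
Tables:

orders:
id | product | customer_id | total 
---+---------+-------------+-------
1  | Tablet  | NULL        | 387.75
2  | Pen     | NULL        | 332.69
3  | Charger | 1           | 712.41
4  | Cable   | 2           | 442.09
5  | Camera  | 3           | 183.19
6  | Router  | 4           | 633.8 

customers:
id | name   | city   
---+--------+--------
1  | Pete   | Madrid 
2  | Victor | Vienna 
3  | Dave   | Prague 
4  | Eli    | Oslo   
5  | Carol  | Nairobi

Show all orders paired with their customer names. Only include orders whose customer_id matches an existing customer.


INNER JOIN keeps only orders rows whose customer_id matches an id in customers. Walk through each order:
  - order 1 (Tablet): customer_id=NULL, no match -> dropped
  - order 2 (Pen): customer_id=NULL, no match -> dropped
  - order 3 (Charger): customer_id=1 -> matches Pete
  - order 4 (Cable): customer_id=2 -> matches Victor
  - order 5 (Camera): customer_id=3 -> matches Dave
  - order 6 (Router): customer_id=4 -> matches Eli
So 2 of 6 rows are dropped.

SQL:
SELECT a.product, b.name AS customer
FROM orders a
INNER JOIN customers b ON a.customer_id = b.id

Result:
product | customer
--------+---------
Charger | Pete    
Cable   | Victor  
Camera  | Dave    
Router  | Eli     


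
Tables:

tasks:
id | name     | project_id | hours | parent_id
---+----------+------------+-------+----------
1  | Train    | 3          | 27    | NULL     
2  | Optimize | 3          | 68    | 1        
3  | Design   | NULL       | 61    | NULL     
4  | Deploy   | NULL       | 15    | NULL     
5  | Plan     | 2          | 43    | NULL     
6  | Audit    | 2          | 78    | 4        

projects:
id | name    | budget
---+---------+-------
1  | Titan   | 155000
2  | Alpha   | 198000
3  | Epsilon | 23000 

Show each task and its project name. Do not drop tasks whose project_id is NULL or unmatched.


LEFT JOIN keeps every row from tasks (the left table); where project_id has no match in projects, the project columns become NULL. Walk through each task:
  - task 1 (Train): project_id=3 -> matches Epsilon
  - task 2 (Optimize): project_id=3 -> matches Epsilon
  - task 3 (Design): project_id=NULL, no match -> kept with NULL
  - task 4 (Deploy): project_id=NULL, no match -> kept with NULL
  - task 5 (Plan): project_id=2 -> matches Alpha
  - task 6 (Audit): project_id=2 -> matches Alpha
All 6 rows appear; 2 have NULL project.

SQL:
SELECT a.name, b.name AS project
FROM tasks a
LEFT JOIN projects b ON a.project_id = b.id

Result:
name     | project
---------+--------
Train    | Epsilon
Optimize | Epsilon
Design   | NULL   
Deploy   | NULL   
Plan     | Alpha  
Audit    | Alpha  


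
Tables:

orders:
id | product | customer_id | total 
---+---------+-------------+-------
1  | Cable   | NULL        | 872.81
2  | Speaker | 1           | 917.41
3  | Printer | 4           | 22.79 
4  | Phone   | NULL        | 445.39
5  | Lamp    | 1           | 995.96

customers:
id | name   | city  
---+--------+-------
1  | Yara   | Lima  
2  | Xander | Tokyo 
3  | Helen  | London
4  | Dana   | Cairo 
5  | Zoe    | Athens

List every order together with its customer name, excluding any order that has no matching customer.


INNER JOIN keeps only orders rows whose customer_id matches an id in customers. Walk through each order:
  - order 1 (Cable): customer_id=NULL, no match -> dropped
  - order 2 (Speaker): customer_id=1 -> matches Yara
  - order 3 (Printer): customer_id=4 -> matches Dana
  - order 4 (Phone): customer_id=NULL, no match -> dropped
  - order 5 (Lamp): customer_id=1 -> matches Yara
So 2 of 5 rows are dropped.

SQL:
SELECT a.product, b.name AS customer
FROM orders a
INNER JOIN customers b ON a.customer_id = b.id

Result:
product | customer
--------+---------
Speaker | Yara    
Printer | Dana    
Lamp    | Yara    


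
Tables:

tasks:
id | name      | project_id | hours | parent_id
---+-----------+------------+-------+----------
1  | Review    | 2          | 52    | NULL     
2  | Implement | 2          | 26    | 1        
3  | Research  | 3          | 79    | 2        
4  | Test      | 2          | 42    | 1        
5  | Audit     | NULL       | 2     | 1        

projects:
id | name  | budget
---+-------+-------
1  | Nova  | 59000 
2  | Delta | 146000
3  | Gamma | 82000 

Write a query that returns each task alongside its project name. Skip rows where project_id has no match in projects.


INNER JOIN keeps only tasks rows whose project_id matches an id in projects. Walk through each task:
  - task 1 (Review): project_id=2 -> matches Delta
  - task 2 (Implement): project_id=2 -> matches Delta
  - task 3 (Research): project_id=3 -> matches Gamma
  - task 4 (Test): project_id=2 -> matches Delta
  - task 5 (Audit): project_id=NULL, no match -> dropped
So 1 of 5 rows is dropped.

SQL:
SELECT a.name, b.name AS project
FROM tasks a
INNER JOIN projects b ON a.project_id = b.id

Result:
name      | project
----------+--------
Review    | Delta  
Implement | Delta  
Research  | Gamma  
Test      | Delta  


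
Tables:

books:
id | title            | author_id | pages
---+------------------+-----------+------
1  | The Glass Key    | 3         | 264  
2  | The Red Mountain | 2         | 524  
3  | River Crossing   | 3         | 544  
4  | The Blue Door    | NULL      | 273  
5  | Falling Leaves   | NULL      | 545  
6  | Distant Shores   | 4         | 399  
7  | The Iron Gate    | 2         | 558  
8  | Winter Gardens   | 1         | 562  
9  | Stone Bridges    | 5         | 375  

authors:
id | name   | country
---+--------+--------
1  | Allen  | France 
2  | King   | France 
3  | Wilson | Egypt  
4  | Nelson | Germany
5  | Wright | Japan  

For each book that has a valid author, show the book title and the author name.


INNER JOIN keeps only books rows whose author_id matches an id in authors. Walk through each book:
  - book 1 (The Glass Key): author_id=3 -> matches Wilson
  - book 2 (The Red Mountain): author_id=2 -> matches King
  - book 3 (River Crossing): author_id=3 -> matches Wilson
  - book 4 (The Blue Door): author_id=NULL, no match -> dropped
  - book 5 (Falling Leaves): author_id=NULL, no match -> dropped
  - book 6 (Distant Shores): author_id=4 -> matches Nelson
  - book 7 (The Iron Gate): author_id=2 -> matches King
  - book 8 (Winter Gardens): author_id=1 -> matches Allen
  - book 9 (Stone Bridges): author_id=5 -> matches Wright
So 2 of 9 rows are dropped.

SQL:
SELECT a.title, b.name AS author
FROM books a
INNER JOIN authors b ON a.author_id = b.id

Result:
title            | author
-----------------+-------
The Glass Key    | Wilson
The Red Mountain | King  
River Crossing   | Wilson
Distant Shores   | Nelson
The Iron Gate    | King  
Winter Gardens   | Allen 
Stone Bridges    | Wright


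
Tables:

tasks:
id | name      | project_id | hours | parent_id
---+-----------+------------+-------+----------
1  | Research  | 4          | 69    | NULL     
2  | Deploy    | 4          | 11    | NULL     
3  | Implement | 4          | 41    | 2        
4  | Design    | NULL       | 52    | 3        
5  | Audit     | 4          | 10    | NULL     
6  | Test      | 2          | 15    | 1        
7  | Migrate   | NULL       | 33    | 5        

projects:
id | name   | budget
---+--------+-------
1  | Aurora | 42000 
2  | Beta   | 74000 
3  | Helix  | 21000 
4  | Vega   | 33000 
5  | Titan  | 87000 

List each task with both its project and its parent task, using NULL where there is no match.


Two LEFT JOINs from the same base table tasks: one to projects via project_id, one to tasks itself via parent_id. Both are LEFT so every task is preserved.
Match against projects:
  - task 1 (Research): project_id=4 -> matches Vega
  - task 2 (Deploy): project_id=4 -> matches Vega
  - task 3 (Implement): project_id=4 -> matches Vega
  - task 4 (Design): project_id=NULL, no match -> kept with NULL
  - task 5 (Audit): project_id=4 -> matches Vega
  - task 6 (Test): project_id=2 -> matches Beta
  - task 7 (Migrate): project_id=NULL, no match -> kept with NULL
Match against tasks (self):
  - task 1 (Research): parent_id=NULL -> NULL
  - task 2 (Deploy): parent_id=NULL -> NULL
  - task 3 (Implement): parent_id=2 -> Deploy
  - task 4 (Design): parent_id=3 -> Implement
  - task 5 (Audit): parent_id=NULL -> NULL
  - task 6 (Test): parent_id=1 -> Research
  - task 7 (Migrate): parent_id=5 -> Audit

SQL:
SELECT a.name, b.name AS project, c.name AS parent
FROM tasks a
LEFT JOIN projects b ON a.project_id = b.id
LEFT JOIN tasks c ON a.parent_id = c.id

Result:
name      | project | parent   
----------+---------+----------
Research  | Vega    | NULL     
Deploy    | Vega    | NULL     
Implement | Vega    | Deploy   
Design    | NULL    | Implement
Audit     | Vega    | NULL     
Test      | Beta    | Research 
Migrate   | NULL    | Audit    


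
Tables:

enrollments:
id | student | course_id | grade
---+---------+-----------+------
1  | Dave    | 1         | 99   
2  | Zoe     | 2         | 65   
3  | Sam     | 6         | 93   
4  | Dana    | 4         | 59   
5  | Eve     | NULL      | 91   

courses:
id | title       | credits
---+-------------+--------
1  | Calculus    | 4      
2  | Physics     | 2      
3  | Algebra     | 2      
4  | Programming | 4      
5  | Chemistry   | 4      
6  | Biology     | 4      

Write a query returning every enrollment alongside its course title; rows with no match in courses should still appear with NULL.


LEFT JOIN keeps every row from enrollments (the left table); where course_id has no match in courses, the course columns become NULL. Walk through each enrollment:
  - enrollment 1 (Dave): course_id=1 -> matches Calculus
  - enrollment 2 (Zoe): course_id=2 -> matches Physics
  - enrollment 3 (Sam): course_id=6 -> matches Biology
  - enrollment 4 (Dana): course_id=4 -> matches Programming
  - enrollment 5 (Eve): course_id=NULL, no match -> kept with NULL
All 5 rows appear; 1 has NULL course.

SQL:
SELECT a.student, b.title AS course
FROM enrollments a
LEFT JOIN courses b ON a.course_id = b.id

Result:
student | course     
--------+------------
Dave    | Calculus   
Zoe     | Physics    
Sam     | Biology    
Dana    | Programming
Eve     | NULL       


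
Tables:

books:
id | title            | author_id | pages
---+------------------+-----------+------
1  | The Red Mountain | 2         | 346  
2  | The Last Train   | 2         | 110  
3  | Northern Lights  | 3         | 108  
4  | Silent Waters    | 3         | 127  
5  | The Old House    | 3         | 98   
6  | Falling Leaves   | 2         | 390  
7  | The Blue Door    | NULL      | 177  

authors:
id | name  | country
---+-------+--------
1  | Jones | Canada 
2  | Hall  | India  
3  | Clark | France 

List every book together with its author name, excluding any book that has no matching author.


INNER JOIN keeps only books rows whose author_id matches an id in authors. Walk through each book:
  - book 1 (The Red Mountain): author_id=2 -> matches Hall
  - book 2 (The Last Train): author_id=2 -> matches Hall
  - book 3 (Northern Lights): author_id=3 -> matches Clark
  - book 4 (Silent Waters): author_id=3 -> matches Clark
  - book 5 (The Old House): author_id=3 -> matches Clark
  - book 6 (Falling Leaves): author_id=2 -> matches Hall
  - book 7 (The Blue Door): author_id=NULL, no match -> dropped
So 1 of 7 rows is dropped.

SQL:
SELECT a.title, b.name AS author
FROM books a
INNER JOIN authors b ON a.author_id = b.id

Result:
title            | author
-----------------+-------
The Red Mountain | Hall  
The Last Train   | Hall  
Northern Lights  | Clark 
Silent Waters    | Clark 
The Old House    | Clark 
Falling Leaves   | Hall  


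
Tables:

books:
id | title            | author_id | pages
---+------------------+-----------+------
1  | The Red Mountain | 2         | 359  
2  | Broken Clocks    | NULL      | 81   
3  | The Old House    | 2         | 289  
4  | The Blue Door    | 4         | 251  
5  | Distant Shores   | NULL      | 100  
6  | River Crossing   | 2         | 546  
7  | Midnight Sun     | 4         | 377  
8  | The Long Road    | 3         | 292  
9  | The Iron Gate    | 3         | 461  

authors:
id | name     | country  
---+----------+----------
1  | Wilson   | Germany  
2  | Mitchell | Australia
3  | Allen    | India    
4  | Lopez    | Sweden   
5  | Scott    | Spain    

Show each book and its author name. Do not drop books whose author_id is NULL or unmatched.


LEFT JOIN keeps every row from books (the left table); where author_id has no match in authors, the author columns become NULL. Walk through each book:
  - book 1 (The Red Mountain): author_id=2 -> matches Mitchell
  - book 2 (Broken Clocks): author_id=NULL, no match -> kept with NULL
  - book 3 (The Old House): author_id=2 -> matches Mitchell
  - book 4 (The Blue Door): author_id=4 -> matches Lopez
  - book 5 (Distant Shores): author_id=NULL, no match -> kept with NULL
  - book 6 (River Crossing): author_id=2 -> matches Mitchell
  - book 7 (Midnight Sun): author_id=4 -> matches Lopez
  - book 8 (The Long Road): author_id=3 -> matches Allen
  - book 9 (The Iron Gate): author_id=3 -> matches Allen
All 9 rows appear; 2 have NULL author.

SQL:
SELECT a.title, b.name AS author
FROM books a
LEFT JOIN authors b ON a.author_id = b.id

Result:
title            | author  
-----------------+---------
The Red Mountain | Mitchell
Broken Clocks    | NULL    
The Old House    | Mitchell
The Blue Door    | Lopez   
Distant Shores   | NULL    
River Crossing   | Mitchell
Midnight Sun     | Lopez   
The Long Road    | Allen   
The Iron Gate    | Allen   


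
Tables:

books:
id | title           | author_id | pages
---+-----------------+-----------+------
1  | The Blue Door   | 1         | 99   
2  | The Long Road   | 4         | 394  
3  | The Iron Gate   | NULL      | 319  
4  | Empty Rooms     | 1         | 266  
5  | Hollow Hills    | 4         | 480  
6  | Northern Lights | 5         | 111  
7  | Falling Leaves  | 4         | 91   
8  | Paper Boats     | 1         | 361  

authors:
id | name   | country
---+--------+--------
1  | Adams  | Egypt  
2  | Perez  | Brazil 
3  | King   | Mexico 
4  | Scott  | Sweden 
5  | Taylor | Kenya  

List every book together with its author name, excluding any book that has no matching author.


INNER JOIN keeps only books rows whose author_id matches an id in authors. Walk through each book:
  - book 1 (The Blue Door): author_id=1 -> matches Adams
  - book 2 (The Long Road): author_id=4 -> matches Scott
  - book 3 (The Iron Gate): author_id=NULL, no match -> dropped
  - book 4 (Empty Rooms): author_id=1 -> matches Adams
  - book 5 (Hollow Hills): author_id=4 -> matches Scott
  - book 6 (Northern Lights): author_id=5 -> matches Taylor
  - book 7 (Falling Leaves): author_id=4 -> matches Scott
  - book 8 (Paper Boats): author_id=1 -> matches Adams
So 1 of 8 rows is dropped.

SQL:
SELECT a.title, b.name AS author
FROM books a
INNER JOIN authors b ON a.author_id = b.id

Result:
title           | author
----------------+-------
The Blue Door   | Adams 
The Long Road   | Scott 
Empty Rooms     | Adams 
Hollow Hills    | Scott 
Northern Lights | Taylor
Falling Leaves  | Scott 
Paper Boats     | Adams 


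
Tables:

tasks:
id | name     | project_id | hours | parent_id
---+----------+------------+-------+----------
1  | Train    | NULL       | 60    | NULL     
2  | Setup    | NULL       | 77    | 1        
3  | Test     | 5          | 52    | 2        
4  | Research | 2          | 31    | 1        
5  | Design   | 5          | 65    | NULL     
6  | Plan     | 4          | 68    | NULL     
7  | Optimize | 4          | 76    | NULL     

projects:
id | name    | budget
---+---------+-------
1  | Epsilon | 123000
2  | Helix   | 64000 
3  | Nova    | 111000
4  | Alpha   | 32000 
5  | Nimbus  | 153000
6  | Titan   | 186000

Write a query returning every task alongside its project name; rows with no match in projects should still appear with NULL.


LEFT JOIN keeps every row from tasks (the left table); where project_id has no match in projects, the project columns become NULL. Walk through each task:
  - task 1 (Train): project_id=NULL, no match -> kept with NULL
  - task 2 (Setup): project_id=NULL, no match -> kept with NULL
  - task 3 (Test): project_id=5 -> matches Nimbus
  - task 4 (Research): project_id=2 -> matches Helix
  - task 5 (Design): project_id=5 -> matches Nimbus
  - task 6 (Plan): project_id=4 -> matches Alpha
  - task 7 (Optimize): project_id=4 -> matches Alpha
All 7 rows appear; 2 have NULL project.

SQL:
SELECT a.name, b.name AS project
FROM tasks a
LEFT JOIN projects b ON a.project_id = b.id

Result:
name     | project
---------+--------
Train    | NULL   
Setup    | NULL   
Test     | Nimbus 
Research | Helix  
Design   | Nimbus 
Plan     | Alpha  
Optimize | Alpha  


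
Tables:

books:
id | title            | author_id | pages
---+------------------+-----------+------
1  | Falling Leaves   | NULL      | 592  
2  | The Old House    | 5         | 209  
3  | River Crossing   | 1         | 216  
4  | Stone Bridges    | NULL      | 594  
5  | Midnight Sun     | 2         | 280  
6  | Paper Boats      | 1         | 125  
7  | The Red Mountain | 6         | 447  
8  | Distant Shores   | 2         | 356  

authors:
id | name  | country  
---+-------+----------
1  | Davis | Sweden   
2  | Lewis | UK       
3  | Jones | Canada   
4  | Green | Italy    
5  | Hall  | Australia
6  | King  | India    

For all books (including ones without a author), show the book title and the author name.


LEFT JOIN keeps every row from books (the left table); where author_id has no match in authors, the author columns become NULL. Walk through each book:
  - book 1 (Falling Leaves): author_id=NULL, no match -> kept with NULL
  - book 2 (The Old House): author_id=5 -> matches Hall
  - book 3 (River Crossing): author_id=1 -> matches Davis
  - book 4 (Stone Bridges): author_id=NULL, no match -> kept with NULL
  - book 5 (Midnight Sun): author_id=2 -> matches Lewis
  - book 6 (Paper Boats): author_id=1 -> matches Davis
  - book 7 (The Red Mountain): author_id=6 -> matches King
  - book 8 (Distant Shores): author_id=2 -> matches Lewis
All 8 rows appear; 2 have NULL author.

SQL:
SELECT a.title, b.name AS author
FROM books a
LEFT JOIN authors b ON a.author_id = b.id

Result:
title            | author
-----------------+-------
Falling Leaves   | NULL  
The Old House    | Hall  
River Crossing   | Davis 
Stone Bridges    | NULL  
Midnight Sun     | Lewis 
Paper Boats      | Davis 
The Red Mountain | King  
Distant Shores   | Lewis 


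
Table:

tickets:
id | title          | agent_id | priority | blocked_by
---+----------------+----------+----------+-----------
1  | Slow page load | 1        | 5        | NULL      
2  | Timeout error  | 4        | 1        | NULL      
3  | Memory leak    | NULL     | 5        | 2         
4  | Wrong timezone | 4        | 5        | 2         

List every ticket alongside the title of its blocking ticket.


This is a self-join: tickets is joined to a second copy of itself, matching each row's blocked_by to another row's id. Use LEFT JOIN so rows with blocked_by=NULL are kept.
  - ticket 1 (Slow page load): blocked_by=NULL -> NULL
  - ticket 2 (Timeout error): blocked_by=NULL -> NULL
  - ticket 3 (Memory leak): blocked_by=2 -> Timeout error
  - ticket 4 (Wrong timezone): blocked_by=2 -> Timeout error

SQL:
SELECT a.title AS item, b.title AS blocked_by
FROM tickets a
LEFT JOIN tickets b ON a.blocked_by = b.id

Result:
item           | blocked_by   
---------------+--------------
Slow page load | NULL         
Timeout error  | NULL         
Memory leak    | Timeout error
Wrong timezone | Timeout error


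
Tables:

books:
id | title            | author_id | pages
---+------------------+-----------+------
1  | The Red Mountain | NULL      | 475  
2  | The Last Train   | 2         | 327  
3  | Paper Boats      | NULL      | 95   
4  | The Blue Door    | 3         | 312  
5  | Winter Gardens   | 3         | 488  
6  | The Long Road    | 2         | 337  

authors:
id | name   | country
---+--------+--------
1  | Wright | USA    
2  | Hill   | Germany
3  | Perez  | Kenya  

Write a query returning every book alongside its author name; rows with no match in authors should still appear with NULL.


LEFT JOIN keeps every row from books (the left table); where author_id has no match in authors, the author columns become NULL. Walk through each book:
  - book 1 (The Red Mountain): author_id=NULL, no match -> kept with NULL
  - book 2 (The Last Train): author_id=2 -> matches Hill
  - book 3 (Paper Boats): author_id=NULL, no match -> kept with NULL
  - book 4 (The Blue Door): author_id=3 -> matches Perez
  - book 5 (Winter Gardens): author_id=3 -> matches Perez
  - book 6 (The Long Road): author_id=2 -> matches Hill
All 6 rows appear; 2 have NULL author.

SQL:
SELECT a.title, b.name AS author
FROM books a
LEFT JOIN authors b ON a.author_id = b.id

Result:
title            | author
-----------------+-------
The Red Mountain | NULL  
The Last Train   | Hill  
Paper Boats      | NULL  
The Blue Door    | Perez 
Winter Gardens   | Perez 
The Long Road    | Hill  


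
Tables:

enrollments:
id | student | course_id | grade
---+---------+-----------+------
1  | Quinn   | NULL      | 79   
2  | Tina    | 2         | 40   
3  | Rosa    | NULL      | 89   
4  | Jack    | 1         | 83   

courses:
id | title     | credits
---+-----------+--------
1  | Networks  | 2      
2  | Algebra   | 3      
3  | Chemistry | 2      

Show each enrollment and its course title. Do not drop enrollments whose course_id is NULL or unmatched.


LEFT JOIN keeps every row from enrollments (the left table); where course_id has no match in courses, the course columns become NULL. Walk through each enrollment:
  - enrollment 1 (Quinn): course_id=NULL, no match -> kept with NULL
  - enrollment 2 (Tina): course_id=2 -> matches Algebra
  - enrollment 3 (Rosa): course_id=NULL, no match -> kept with NULL
  - enrollment 4 (Jack): course_id=1 -> matches Networks
All 4 rows appear; 2 have NULL course.

SQL:
SELECT a.student, b.title AS course
FROM enrollments a
LEFT JOIN courses b ON a.course_id = b.id

Result:
student | course  
--------+---------
Quinn   | NULL    
Tina    | Algebra 
Rosa    | NULL    
Jack    | Networks


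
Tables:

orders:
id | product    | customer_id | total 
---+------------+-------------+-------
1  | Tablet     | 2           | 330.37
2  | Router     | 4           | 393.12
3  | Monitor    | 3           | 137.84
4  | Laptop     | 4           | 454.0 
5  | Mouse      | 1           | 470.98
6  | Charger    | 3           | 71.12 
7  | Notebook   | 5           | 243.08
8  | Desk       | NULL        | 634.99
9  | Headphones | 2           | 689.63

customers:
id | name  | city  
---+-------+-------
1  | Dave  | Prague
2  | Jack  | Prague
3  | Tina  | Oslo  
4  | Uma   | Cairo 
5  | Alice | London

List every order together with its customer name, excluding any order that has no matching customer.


INNER JOIN keeps only orders rows whose customer_id matches an id in customers. Walk through each order:
  - order 1 (Tablet): customer_id=2 -> matches Jack
  - order 2 (Router): customer_id=4 -> matches Uma
  - order 3 (Monitor): customer_id=3 -> matches Tina
  - order 4 (Laptop): customer_id=4 -> matches Uma
  - order 5 (Mouse): customer_id=1 -> matches Dave
  - order 6 (Charger): customer_id=3 -> matches Tina
  - order 7 (Notebook): customer_id=5 -> matches Alice
  - order 8 (Desk): customer_id=NULL, no match -> dropped
  - order 9 (Headphones): customer_id=2 -> matches Jack
So 1 of 9 rows is dropped.

SQL:
SELECT a.product, b.name AS customer
FROM orders a
INNER JOIN customers b ON a.customer_id = b.id

Result:
product    | customer
-----------+---------
Tablet     | Jack    
Router     | Uma     
Monitor    | Tina    
Laptop     | Uma     
Mouse      | Dave    
Charger    | Tina    
Notebook   | Alice   
Headphones | Jack    


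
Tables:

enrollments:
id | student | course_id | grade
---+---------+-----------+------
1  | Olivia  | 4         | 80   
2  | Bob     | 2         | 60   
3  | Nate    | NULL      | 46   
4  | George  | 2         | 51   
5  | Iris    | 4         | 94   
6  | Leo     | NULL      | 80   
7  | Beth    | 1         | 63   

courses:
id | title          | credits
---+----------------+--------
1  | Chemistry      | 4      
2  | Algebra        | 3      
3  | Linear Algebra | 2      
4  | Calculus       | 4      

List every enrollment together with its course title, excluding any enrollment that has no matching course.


INNER JOIN keeps only enrollments rows whose course_id matches an id in courses. Walk through each enrollment:
  - enrollment 1 (Olivia): course_id=4 -> matches Calculus
  - enrollment 2 (Bob): course_id=2 -> matches Algebra
  - enrollment 3 (Nate): course_id=NULL, no match -> dropped
  - enrollment 4 (George): course_id=2 -> matches Algebra
  - enrollment 5 (Iris): course_id=4 -> matches Calculus
  - enrollment 6 (Leo): course_id=NULL, no match -> dropped
  - enrollment 7 (Beth): course_id=1 -> matches Chemistry
So 2 of 7 rows are dropped.

SQL:
SELECT a.student, b.title AS course
FROM enrollments a
INNER JOIN courses b ON a.course_id = b.id

Result:
student | course   
--------+----------
Olivia  | Calculus 
Bob     | Algebra  
George  | Algebra  
Iris    | Calculus 
Beth    | Chemistry


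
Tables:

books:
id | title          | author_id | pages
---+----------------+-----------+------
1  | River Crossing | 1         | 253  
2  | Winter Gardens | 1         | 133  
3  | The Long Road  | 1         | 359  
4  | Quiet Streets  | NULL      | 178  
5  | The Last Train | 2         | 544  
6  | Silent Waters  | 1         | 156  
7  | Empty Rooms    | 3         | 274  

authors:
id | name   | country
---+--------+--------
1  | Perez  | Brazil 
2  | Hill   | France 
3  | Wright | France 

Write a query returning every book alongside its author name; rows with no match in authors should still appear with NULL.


LEFT JOIN keeps every row from books (the left table); where author_id has no match in authors, the author columns become NULL. Walk through each book:
  - book 1 (River Crossing): author_id=1 -> matches Perez
  - book 2 (Winter Gardens): author_id=1 -> matches Perez
  - book 3 (The Long Road): author_id=1 -> matches Perez
  - book 4 (Quiet Streets): author_id=NULL, no match -> kept with NULL
  - book 5 (The Last Train): author_id=2 -> matches Hill
  - book 6 (Silent Waters): author_id=1 -> matches Perez
  - book 7 (Empty Rooms): author_id=3 -> matches Wright
All 7 rows appear; 1 has NULL author.

SQL:
SELECT a.title, b.name AS author
FROM books a
LEFT JOIN authors b ON a.author_id = b.id

Result:
title          | author
---------------+-------
River Crossing | Perez 
Winter Gardens | Perez 
The Long Road  | Perez 
Quiet Streets  | NULL  
The Last Train | Hill  
Silent Waters  | Perez 
Empty Rooms    | Wright


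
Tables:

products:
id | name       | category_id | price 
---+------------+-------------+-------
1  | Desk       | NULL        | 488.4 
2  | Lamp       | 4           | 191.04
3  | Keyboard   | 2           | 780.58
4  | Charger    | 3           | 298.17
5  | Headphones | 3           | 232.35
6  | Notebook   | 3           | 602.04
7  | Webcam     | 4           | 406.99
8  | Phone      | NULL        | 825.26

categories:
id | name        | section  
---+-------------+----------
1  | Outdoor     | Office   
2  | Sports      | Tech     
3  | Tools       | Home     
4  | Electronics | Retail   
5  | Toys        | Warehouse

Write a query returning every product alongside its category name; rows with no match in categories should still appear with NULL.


LEFT JOIN keeps every row from products (the left table); where category_id has no match in categories, the category columns become NULL. Walk through each product:
  - product 1 (Desk): category_id=NULL, no match -> kept with NULL
  - product 2 (Lamp): category_id=4 -> matches Electronics
  - product 3 (Keyboard): category_id=2 -> matches Sports
  - product 4 (Charger): category_id=3 -> matches Tools
  - product 5 (Headphones): category_id=3 -> matches Tools
  - product 6 (Notebook): category_id=3 -> matches Tools
  - product 7 (Webcam): category_id=4 -> matches Electronics
  - product 8 (Phone): category_id=NULL, no match -> kept with NULL
All 8 rows appear; 2 have NULL category.

SQL:
SELECT a.name, b.name AS category
FROM products a
LEFT JOIN categories b ON a.category_id = b.id

Result:
name       | category   
-----------+------------
Desk       | NULL       
Lamp       | Electronics
Keyboard   | Sports     
Charger    | Tools      
Headphones | Tools      
Notebook   | Tools      
Webcam     | Electronics
Phone      | NULL       


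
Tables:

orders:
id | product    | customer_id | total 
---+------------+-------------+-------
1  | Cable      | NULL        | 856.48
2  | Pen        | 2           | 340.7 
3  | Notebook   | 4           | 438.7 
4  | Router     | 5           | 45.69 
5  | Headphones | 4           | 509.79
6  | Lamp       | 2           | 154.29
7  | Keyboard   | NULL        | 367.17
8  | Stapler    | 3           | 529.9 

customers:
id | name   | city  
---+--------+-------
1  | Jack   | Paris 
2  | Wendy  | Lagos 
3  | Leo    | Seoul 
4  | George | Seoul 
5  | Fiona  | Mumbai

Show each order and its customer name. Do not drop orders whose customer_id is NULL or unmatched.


LEFT JOIN keeps every row from orders (the left table); where customer_id has no match in customers, the customer columns become NULL. Walk through each order:
  - order 1 (Cable): customer_id=NULL, no match -> kept with NULL
  - order 2 (Pen): customer_id=2 -> matches Wendy
  - order 3 (Notebook): customer_id=4 -> matches George
  - order 4 (Router): customer_id=5 -> matches Fiona
  - order 5 (Headphones): customer_id=4 -> matches George
  - order 6 (Lamp): customer_id=2 -> matches Wendy
  - order 7 (Keyboard): customer_id=NULL, no match -> kept with NULL
  - order 8 (Stapler): customer_id=3 -> matches Leo
All 8 rows appear; 2 have NULL customer.

SQL:
SELECT a.product, b.name AS customer
FROM orders a
LEFT JOIN customers b ON a.customer_id = b.id

Result:
product    | customer
-----------+---------
Cable      | NULL    
Pen        | Wendy   
Notebook   | George  
Router     | Fiona   
Headphones | George  
Lamp       | Wendy   
Keyboard   | NULL    
Stapler    | Leo     
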